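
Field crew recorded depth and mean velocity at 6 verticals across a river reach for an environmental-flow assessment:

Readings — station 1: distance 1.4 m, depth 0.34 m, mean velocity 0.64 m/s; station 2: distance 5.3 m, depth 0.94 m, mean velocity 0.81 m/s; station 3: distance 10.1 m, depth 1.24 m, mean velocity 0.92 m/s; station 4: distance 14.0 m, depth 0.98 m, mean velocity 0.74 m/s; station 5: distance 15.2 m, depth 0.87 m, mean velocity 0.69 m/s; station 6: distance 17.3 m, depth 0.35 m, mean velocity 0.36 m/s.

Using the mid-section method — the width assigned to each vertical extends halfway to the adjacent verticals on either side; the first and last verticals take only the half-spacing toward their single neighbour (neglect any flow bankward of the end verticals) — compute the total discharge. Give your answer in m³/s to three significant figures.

11.7 m³/s

w_1 = (5.3 − 1.4)/2 = 1.95 m; q_1 = 0.64 × 0.34 × 1.95 = 0.4243 m³/s
w_2 = (10.1 − 1.4)/2 = 4.35 m; q_2 = 0.81 × 0.94 × 4.35 = 3.312 m³/s
w_3 = (14.0 − 5.3)/2 = 4.35 m; q_3 = 0.92 × 1.24 × 4.35 = 4.962 m³/s
w_4 = (15.2 − 10.1)/2 = 2.55 m; q_4 = 0.74 × 0.98 × 2.55 = 1.849 m³/s
w_5 = (17.3 − 14.0)/2 = 1.65 m; q_5 = 0.69 × 0.87 × 1.65 = 0.9905 m³/s
w_6 = (17.3 − 15.2)/2 = 1.05 m; q_6 = 0.36 × 0.35 × 1.05 = 0.1323 m³/s
Q = Σ qᵢ = 11.67 m³/s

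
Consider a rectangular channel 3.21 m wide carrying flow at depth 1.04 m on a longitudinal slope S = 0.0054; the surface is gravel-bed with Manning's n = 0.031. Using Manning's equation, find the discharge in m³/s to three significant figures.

A = b·y = 3.21 × 1.04 = 3.338 m²
P = b + 2y = 3.21 + 2×1.04 = 5.290 m
R = A/P = 3.338/5.290 = 0.6311 m
Q = (1/n)·A·R^(2/3)·S^(1/2) = (1/0.031) × 3.338 × 0.6311^(2/3) × 0.0054^(1/2) = 5.822 m³/s

5.82 m³/s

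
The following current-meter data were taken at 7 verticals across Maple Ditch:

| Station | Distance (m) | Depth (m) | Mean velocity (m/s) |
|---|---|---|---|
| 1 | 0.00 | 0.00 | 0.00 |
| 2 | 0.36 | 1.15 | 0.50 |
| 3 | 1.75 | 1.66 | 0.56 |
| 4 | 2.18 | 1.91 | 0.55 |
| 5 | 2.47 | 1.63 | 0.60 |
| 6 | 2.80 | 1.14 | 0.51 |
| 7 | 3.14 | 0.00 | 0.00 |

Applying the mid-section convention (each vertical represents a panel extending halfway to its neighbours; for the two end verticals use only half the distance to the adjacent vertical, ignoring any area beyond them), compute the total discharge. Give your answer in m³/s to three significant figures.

w_2 = (1.75 − 0.00)/2 = 0.875 m; q_2 = 0.50 × 1.15 × 0.875 = 0.5031 m³/s
w_3 = (2.18 − 0.36)/2 = 0.91 m; q_3 = 0.56 × 1.66 × 0.91 = 0.8459 m³/s
w_4 = (2.47 − 1.75)/2 = 0.36 m; q_4 = 0.55 × 1.91 × 0.36 = 0.3782 m³/s
w_5 = (2.80 − 2.18)/2 = 0.31 m; q_5 = 0.60 × 1.63 × 0.31 = 0.3032 m³/s
w_6 = (3.14 − 2.47)/2 = 0.335 m; q_6 = 0.51 × 1.14 × 0.335 = 0.1948 m³/s
Stations 1, 7 contribute zero (depth or velocity is 0).
Q = Σ qᵢ = 2.225 m³/s

2.23 m³/s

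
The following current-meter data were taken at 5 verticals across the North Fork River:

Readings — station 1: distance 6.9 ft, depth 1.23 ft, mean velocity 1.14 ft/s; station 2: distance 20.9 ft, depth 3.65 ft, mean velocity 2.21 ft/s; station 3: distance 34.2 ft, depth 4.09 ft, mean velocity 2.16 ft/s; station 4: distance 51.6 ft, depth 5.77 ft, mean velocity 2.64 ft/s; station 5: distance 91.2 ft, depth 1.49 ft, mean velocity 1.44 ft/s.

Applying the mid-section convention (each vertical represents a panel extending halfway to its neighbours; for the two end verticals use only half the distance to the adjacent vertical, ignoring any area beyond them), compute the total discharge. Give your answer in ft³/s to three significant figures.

w_1 = (20.9 − 6.9)/2 = 7 ft; q_1 = 1.14 × 1.23 × 7 = 9.815 ft³/s
w_2 = (34.2 − 6.9)/2 = 13.65 ft; q_2 = 2.21 × 3.65 × 13.65 = 110.1 ft³/s
w_3 = (51.6 − 20.9)/2 = 15.35 ft; q_3 = 2.16 × 4.09 × 15.35 = 135.6 ft³/s
w_4 = (91.2 − 34.2)/2 = 28.5 ft; q_4 = 2.64 × 5.77 × 28.5 = 434.1 ft³/s
w_5 = (91.2 − 51.6)/2 = 19.8 ft; q_5 = 1.44 × 1.49 × 19.8 = 42.48 ft³/s
Q = Σ qᵢ = 732.1 ft³/s

732 ft³/s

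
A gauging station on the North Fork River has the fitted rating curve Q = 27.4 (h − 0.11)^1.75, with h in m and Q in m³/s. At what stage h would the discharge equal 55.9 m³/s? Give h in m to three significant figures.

h − h₀ = (Q/C)^(1/b) = (55.9/27.4)^(1/1.75) = 1.503 m
h = 0.11 + 1.503 = 1.613 m

1.61 m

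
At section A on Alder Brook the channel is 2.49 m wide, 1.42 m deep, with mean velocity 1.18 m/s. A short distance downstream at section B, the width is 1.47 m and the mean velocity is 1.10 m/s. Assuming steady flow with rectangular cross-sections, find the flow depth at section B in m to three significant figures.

Q = A₁V₁ = (2.49×1.42) × 1.18 = 4.172 m³/s
d₂ = Q/(b₂ V₂) = 4.172/(1.47×1.10) = 2.580 m

2.58 m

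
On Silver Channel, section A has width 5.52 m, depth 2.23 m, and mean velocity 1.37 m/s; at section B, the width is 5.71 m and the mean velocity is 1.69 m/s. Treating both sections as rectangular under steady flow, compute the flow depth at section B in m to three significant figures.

Q = A₁V₁ = (5.52×2.23) × 1.37 = 16.86 m³/s
d₂ = Q/(b₂ V₂) = 16.86/(5.71×1.69) = 1.748 m

1.75 m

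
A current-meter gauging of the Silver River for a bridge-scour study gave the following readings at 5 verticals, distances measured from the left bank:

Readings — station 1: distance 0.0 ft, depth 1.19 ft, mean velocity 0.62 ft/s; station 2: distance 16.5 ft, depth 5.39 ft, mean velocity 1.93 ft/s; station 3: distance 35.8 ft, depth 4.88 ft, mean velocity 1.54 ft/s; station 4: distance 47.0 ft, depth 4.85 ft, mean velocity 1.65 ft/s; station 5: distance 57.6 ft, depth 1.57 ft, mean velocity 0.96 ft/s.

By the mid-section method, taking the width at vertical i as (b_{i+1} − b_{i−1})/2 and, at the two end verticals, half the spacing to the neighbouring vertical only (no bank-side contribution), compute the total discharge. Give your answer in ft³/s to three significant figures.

w_1 = (16.5 − 0.0)/2 = 8.25 ft; q_1 = 0.62 × 1.19 × 8.25 = 6.087 ft³/s
w_2 = (35.8 − 0.0)/2 = 17.9 ft; q_2 = 1.93 × 5.39 × 17.9 = 186.2 ft³/s
w_3 = (47.0 − 16.5)/2 = 15.25 ft; q_3 = 1.54 × 4.88 × 15.25 = 114.6 ft³/s
w_4 = (57.6 − 35.8)/2 = 10.9 ft; q_4 = 1.65 × 4.85 × 10.9 = 87.23 ft³/s
w_5 = (57.6 − 47.0)/2 = 5.3 ft; q_5 = 0.96 × 1.57 × 5.3 = 7.988 ft³/s
Q = Σ qᵢ = 402.1 ft³/s

402 ft³/s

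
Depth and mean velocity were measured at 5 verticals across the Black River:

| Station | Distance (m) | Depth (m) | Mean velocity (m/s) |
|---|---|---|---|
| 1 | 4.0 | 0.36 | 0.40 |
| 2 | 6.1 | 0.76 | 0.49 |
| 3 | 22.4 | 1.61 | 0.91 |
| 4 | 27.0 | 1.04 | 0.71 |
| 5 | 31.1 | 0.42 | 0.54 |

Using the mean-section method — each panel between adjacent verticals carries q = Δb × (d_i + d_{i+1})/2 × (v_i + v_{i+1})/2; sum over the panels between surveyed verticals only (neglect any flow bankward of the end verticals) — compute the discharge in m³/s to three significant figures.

Panel 1-2: Δb = 2.1 m, d̄ = (0.36+0.76)/2 = 0.56, v̄ = (0.40+0.49)/2 = 0.445 → q = 2.1×0.56×0.445 = 0.5233 m³/s
Panel 2-3: Δb = 16.3 m, d̄ = (0.76+1.61)/2 = 1.185, v̄ = (0.49+0.91)/2 = 0.7 → q = 16.3×1.185×0.7 = 13.52 m³/s
Panel 3-4: Δb = 4.6 m, d̄ = (1.61+1.04)/2 = 1.325, v̄ = (0.91+0.71)/2 = 0.81 → q = 4.6×1.325×0.81 = 4.937 m³/s
Panel 4-5: Δb = 4.1 m, d̄ = (1.04+0.42)/2 = 0.73, v̄ = (0.71+0.54)/2 = 0.625 → q = 4.1×0.73×0.625 = 1.871 m³/s
Q = Σ q = 20.85 m³/s

20.9 m³/s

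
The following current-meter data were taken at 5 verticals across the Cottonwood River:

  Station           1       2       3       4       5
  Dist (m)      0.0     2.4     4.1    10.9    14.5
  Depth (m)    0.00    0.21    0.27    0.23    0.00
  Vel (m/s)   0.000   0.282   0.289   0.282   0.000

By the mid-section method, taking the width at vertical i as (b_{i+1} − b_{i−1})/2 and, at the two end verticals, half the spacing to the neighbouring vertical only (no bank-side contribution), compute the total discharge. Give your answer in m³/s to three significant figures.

w_2 = (4.1 − 0.0)/2 = 2.05 m; q_2 = 0.282 × 0.21 × 2.05 = 0.1214 m³/s
w_3 = (10.9 − 2.4)/2 = 4.25 m; q_3 = 0.289 × 0.27 × 4.25 = 0.3316 m³/s
w_4 = (14.5 − 4.1)/2 = 5.2 m; q_4 = 0.282 × 0.23 × 5.2 = 0.3373 m³/s
Stations 1, 5 contribute zero (depth or velocity is 0).
Q = Σ qᵢ = 0.7903 m³/s

0.790 m³/s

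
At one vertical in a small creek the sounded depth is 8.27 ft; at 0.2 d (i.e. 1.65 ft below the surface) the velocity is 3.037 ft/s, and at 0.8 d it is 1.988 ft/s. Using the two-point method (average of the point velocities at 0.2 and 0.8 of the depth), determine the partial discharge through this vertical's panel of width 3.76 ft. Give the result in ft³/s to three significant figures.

78.1 ft³/s

v̄ = (3.037 + 1.988) / 2 = 2.513 ft/s
q = v̄ × d × w = 2.513 × 8.27 × 3.76 = 78.13 ft³/s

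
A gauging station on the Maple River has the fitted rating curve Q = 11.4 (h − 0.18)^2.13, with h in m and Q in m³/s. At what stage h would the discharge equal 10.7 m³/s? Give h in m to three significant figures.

1.15 m

h − h₀ = (Q/C)^(1/b) = (10.7/11.4)^(1/2.13) = 0.9707 m
h = 0.18 + 0.9707 = 1.151 m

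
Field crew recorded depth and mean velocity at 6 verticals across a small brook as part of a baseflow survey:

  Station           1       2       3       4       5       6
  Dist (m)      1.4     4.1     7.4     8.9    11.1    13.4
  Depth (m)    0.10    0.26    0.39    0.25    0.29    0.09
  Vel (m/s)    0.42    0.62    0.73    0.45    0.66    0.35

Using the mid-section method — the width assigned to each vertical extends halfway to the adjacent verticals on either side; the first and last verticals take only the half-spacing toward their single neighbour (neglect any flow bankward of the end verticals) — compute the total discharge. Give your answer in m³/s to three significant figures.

w_1 = (4.1 − 1.4)/2 = 1.35 m; q_1 = 0.42 × 0.10 × 1.35 = 0.05670 m³/s
w_2 = (7.4 − 1.4)/2 = 3 m; q_2 = 0.62 × 0.26 × 3 = 0.4836 m³/s
w_3 = (8.9 − 4.1)/2 = 2.4 m; q_3 = 0.73 × 0.39 × 2.4 = 0.6833 m³/s
w_4 = (11.1 − 7.4)/2 = 1.85 m; q_4 = 0.45 × 0.25 × 1.85 = 0.2081 m³/s
w_5 = (13.4 − 8.9)/2 = 2.25 m; q_5 = 0.66 × 0.29 × 2.25 = 0.4307 m³/s
w_6 = (13.4 − 11.1)/2 = 1.15 m; q_6 = 0.35 × 0.09 × 1.15 = 0.03623 m³/s
Q = Σ qᵢ = 1.899 m³/s

1.90 m³/s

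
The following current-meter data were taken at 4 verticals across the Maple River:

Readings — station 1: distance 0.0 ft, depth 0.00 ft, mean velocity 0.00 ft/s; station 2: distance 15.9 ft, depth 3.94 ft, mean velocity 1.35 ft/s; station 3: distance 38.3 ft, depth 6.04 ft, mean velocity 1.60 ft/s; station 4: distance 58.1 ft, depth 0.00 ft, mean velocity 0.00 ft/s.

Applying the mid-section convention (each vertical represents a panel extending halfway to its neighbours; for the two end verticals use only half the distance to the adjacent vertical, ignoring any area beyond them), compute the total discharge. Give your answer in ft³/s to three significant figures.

306 ft³/s

w_2 = (38.3 − 0.0)/2 = 19.15 ft; q_2 = 1.35 × 3.94 × 19.15 = 101.9 ft³/s
w_3 = (58.1 − 15.9)/2 = 21.1 ft; q_3 = 1.60 × 6.04 × 21.1 = 203.9 ft³/s
Stations 1, 4 contribute zero (depth or velocity is 0).
Q = Σ qᵢ = 305.8 ft³/s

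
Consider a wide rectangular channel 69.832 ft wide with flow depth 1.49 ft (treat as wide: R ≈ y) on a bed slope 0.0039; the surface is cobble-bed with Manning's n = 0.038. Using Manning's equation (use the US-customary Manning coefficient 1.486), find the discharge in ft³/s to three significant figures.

A = b·y = 69.832 × 1.49 = 104.0 ft²
Wide channel: R ≈ y = 1.49 ft
Q = (1.486/n)·A·R^(2/3)·S^(1/2) = (1.486/0.038) × 104.0 × 1.490^(2/3) × 0.0039^(1/2) = 331.5 ft³/s

331 ft³/s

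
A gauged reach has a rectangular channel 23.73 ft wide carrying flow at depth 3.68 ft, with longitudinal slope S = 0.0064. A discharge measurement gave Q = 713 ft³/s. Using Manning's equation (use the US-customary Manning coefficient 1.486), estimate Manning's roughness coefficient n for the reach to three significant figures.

0.0290

A = b·y = 23.73 × 3.68 = 87.33 ft²
P = b + 2y = 23.73 + 2×3.68 = 31.09 ft
R = A/P = 87.33/31.09 = 2.809 ft
n = (1.486/Q)·A·R^(2/3)·S^(1/2) = (1.486/713) × 87.33 × 1.991 × 0.08000 = 0.02899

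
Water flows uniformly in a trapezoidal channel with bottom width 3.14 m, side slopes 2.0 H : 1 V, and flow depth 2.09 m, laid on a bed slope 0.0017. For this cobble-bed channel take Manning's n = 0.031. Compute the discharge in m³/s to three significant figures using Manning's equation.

A = (b + z·y)·y = (3.14 + 2.0×2.09)×2.09 = 15.30 m²
P = b + 2y√(1+z²) = 3.14 + 2×2.09×√(1+2.0²) = 12.49 m
R = A/P = 15.30/12.49 = 1.225 m
Q = (1/n)·A·R^(2/3)·S^(1/2) = (1/0.031) × 15.30 × 1.225^(2/3) × 0.0017^(1/2) = 23.30 m³/s

23.3 m³/s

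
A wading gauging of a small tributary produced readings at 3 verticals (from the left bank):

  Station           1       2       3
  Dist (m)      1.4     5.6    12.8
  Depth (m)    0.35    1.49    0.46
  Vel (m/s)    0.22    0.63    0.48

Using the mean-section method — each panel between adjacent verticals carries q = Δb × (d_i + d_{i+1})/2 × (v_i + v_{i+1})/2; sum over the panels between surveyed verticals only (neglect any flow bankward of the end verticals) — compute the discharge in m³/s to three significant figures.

Panel 1-2: Δb = 4.2 m, d̄ = (0.35+1.49)/2 = 0.92, v̄ = (0.22+0.63)/2 = 0.425 → q = 4.2×0.92×0.425 = 1.642 m³/s
Panel 2-3: Δb = 7.2 m, d̄ = (1.49+0.46)/2 = 0.975, v̄ = (0.63+0.48)/2 = 0.555 → q = 7.2×0.975×0.555 = 3.896 m³/s
Q = Σ q = 5.538 m³/s

5.54 m³/s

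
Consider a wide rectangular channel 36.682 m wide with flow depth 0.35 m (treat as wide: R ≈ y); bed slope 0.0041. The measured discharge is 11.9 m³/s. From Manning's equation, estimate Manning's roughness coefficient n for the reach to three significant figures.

0.0343

A = b·y = 36.682 × 0.35 = 12.84 m²
Wide channel: R ≈ y = 0.35 m
n = (1/Q)·A·R^(2/3)·S^(1/2) = (1/11.9) × 12.84 × 0.4966 × 0.06403 = 0.03431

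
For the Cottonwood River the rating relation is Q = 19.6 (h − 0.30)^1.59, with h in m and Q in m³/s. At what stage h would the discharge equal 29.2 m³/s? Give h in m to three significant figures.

1.58 m

h − h₀ = (Q/C)^(1/b) = (29.2/19.6)^(1/1.59) = 1.285 m
h = 0.30 + 1.285 = 1.585 m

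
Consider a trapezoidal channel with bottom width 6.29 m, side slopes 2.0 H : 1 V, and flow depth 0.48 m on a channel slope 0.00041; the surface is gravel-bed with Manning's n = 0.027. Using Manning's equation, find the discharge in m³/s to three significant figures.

A = (b + z·y)·y = (6.29 + 2.0×0.48)×0.48 = 3.480 m²
P = b + 2y√(1+z²) = 6.29 + 2×0.48×√(1+2.0²) = 8.437 m
R = A/P = 3.480/8.437 = 0.4125 m
Q = (1/n)·A·R^(2/3)·S^(1/2) = (1/0.027) × 3.480 × 0.4125^(2/3) × 0.00041^(1/2) = 1.446 m³/s

1.45 m³/s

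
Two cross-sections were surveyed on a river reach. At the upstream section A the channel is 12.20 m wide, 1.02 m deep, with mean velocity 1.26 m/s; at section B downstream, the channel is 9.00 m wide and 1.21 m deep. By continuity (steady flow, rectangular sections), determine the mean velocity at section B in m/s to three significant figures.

1.44 m/s

Q = A₁V₁ = (12.20×1.02) × 1.26 = 15.68 m³/s
A₂ = 9.00 × 1.21 = 10.89 m²
V₂ = Q/A₂ = 15.68/10.89 = 1.440 m/s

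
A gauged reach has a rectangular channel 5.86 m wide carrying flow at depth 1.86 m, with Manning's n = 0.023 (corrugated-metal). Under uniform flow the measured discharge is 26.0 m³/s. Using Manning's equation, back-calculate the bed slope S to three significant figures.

A = b·y = 5.86 × 1.86 = 10.90 m²
P = b + 2y = 5.86 + 2×1.86 = 9.580 m
R = A/P = 10.90/9.580 = 1.138 m
S = (Q·n / (1·A·R^(2/3)))² = (26.0×0.023 / (1×10.90×1.090))² = 0.002534

0.00253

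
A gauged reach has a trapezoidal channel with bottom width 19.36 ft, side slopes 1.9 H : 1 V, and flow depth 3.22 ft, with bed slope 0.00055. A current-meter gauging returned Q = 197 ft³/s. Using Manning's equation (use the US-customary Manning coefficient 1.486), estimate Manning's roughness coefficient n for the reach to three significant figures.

A = (b + z·y)·y = (19.36 + 1.9×3.22)×3.22 = 82.04 ft²
P = b + 2y√(1+z²) = 19.36 + 2×3.22×√(1+1.9²) = 33.19 ft
R = A/P = 82.04/33.19 = 2.472 ft
n = (1.486/Q)·A·R^(2/3)·S^(1/2) = (1.486/197) × 82.04 × 1.828 × 0.02345 = 0.02653

0.0265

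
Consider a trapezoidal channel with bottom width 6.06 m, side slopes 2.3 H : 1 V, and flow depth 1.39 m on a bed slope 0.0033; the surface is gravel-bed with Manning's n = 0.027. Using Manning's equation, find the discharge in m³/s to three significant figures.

27.1 m³/s

A = (b + z·y)·y = (6.06 + 2.3×1.39)×1.39 = 12.87 m²
P = b + 2y√(1+z²) = 6.06 + 2×1.39×√(1+2.3²) = 13.03 m
R = A/P = 12.87/13.03 = 0.9873 m
Q = (1/n)·A·R^(2/3)·S^(1/2) = (1/0.027) × 12.87 × 0.9873^(2/3) × 0.0033^(1/2) = 27.14 m³/s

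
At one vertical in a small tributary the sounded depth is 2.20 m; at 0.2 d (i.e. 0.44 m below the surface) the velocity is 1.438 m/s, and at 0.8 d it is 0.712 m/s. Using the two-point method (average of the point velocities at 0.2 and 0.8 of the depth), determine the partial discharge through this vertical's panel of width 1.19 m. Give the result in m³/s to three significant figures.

v̄ = (1.438 + 0.712) / 2 = 1.075 m/s
q = v̄ × d × w = 1.075 × 2.20 × 1.19 = 2.814 m³/s

2.81 m³/s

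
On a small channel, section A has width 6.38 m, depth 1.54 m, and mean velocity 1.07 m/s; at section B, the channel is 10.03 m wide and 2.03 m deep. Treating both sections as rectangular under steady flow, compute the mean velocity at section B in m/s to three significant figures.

Q = A₁V₁ = (6.38×1.54) × 1.07 = 10.51 m³/s
A₂ = 10.03 × 2.03 = 20.36 m²
V₂ = Q/A₂ = 10.51/20.36 = 0.5163 m/s

0.516 m/s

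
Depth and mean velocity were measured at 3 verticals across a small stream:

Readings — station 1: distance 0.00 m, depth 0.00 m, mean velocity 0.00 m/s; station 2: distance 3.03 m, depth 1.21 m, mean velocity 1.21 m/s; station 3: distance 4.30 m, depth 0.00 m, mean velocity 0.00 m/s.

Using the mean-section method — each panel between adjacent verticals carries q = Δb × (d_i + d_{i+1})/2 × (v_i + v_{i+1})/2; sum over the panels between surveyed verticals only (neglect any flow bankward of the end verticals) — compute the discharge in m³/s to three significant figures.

Panel 1-2: Δb = 3.03 m, d̄ = (0.00+1.21)/2 = 0.605, v̄ = (0.00+1.21)/2 = 0.605 → q = 3.03×0.605×0.605 = 1.109 m³/s
Panel 2-3: Δb = 1.27 m, d̄ = (1.21+0.00)/2 = 0.605, v̄ = (1.21+0.00)/2 = 0.605 → q = 1.27×0.605×0.605 = 0.4649 m³/s
Q = Σ q = 1.574 m³/s

1.57 m³/s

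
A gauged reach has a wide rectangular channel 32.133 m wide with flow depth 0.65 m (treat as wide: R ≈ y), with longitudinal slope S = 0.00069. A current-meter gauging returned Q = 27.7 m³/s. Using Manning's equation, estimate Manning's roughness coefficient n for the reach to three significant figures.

A = b·y = 32.133 × 0.65 = 20.89 m²
Wide channel: R ≈ y = 0.65 m
n = (1/Q)·A·R^(2/3)·S^(1/2) = (1/27.7) × 20.89 × 0.7504 × 0.02627 = 0.01486

0.0149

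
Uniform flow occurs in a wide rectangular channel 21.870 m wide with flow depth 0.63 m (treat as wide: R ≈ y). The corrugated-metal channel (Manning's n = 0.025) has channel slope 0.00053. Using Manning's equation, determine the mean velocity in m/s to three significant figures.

0.677 m/s

A = b·y = 21.870 × 0.63 = 13.78 m²
Wide channel: R ≈ y = 0.63 m
Q = (1/n)·A·R^(2/3)·S^(1/2) = (1/0.025) × 13.78 × 0.6300^(2/3) × 0.00053^(1/2) = 9.324 m³/s
V = Q/A = 9.324/13.78 = 0.6767 m/s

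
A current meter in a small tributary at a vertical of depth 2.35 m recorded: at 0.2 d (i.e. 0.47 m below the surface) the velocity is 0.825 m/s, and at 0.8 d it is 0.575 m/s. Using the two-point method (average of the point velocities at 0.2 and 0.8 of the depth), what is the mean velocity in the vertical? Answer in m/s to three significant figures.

0.700 m/s

v̄ = (0.825 + 0.575) / 2 = 0.7000 m/s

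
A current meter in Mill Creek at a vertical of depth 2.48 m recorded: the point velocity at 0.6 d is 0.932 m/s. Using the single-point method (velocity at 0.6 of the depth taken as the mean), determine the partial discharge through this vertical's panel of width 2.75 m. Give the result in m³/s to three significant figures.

6.36 m³/s

v̄ = v₀.₆ = 0.932 m/s
q = v̄ × d × w = 0.9320 × 2.48 × 2.75 = 6.356 m³/s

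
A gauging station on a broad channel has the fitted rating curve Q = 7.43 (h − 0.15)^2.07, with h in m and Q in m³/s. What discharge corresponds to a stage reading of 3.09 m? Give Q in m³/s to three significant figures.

69.3 m³/s

Q = 7.43 × (3.09 − 0.15)^2.07 = 7.43 × 2.94^2.07 = 69.26 m³/s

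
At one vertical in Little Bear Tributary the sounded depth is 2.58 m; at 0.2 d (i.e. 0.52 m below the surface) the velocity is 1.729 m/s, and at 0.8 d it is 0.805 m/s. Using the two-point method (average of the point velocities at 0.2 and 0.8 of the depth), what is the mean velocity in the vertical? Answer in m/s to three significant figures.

1.27 m/s

v̄ = (1.729 + 0.805) / 2 = 1.267 m/s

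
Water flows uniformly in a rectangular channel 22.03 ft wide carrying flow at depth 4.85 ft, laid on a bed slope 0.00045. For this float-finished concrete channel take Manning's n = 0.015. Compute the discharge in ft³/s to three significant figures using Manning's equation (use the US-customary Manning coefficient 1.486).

A = b·y = 22.03 × 4.85 = 106.8 ft²
P = b + 2y = 22.03 + 2×4.85 = 31.73 ft
R = A/P = 106.8/31.73 = 3.367 ft
Q = (1.486/n)·A·R^(2/3)·S^(1/2) = (1.486/0.015) × 106.8 × 3.367^(2/3) × 0.00045^(1/2) = 504.4 ft³/s

504 ft³/s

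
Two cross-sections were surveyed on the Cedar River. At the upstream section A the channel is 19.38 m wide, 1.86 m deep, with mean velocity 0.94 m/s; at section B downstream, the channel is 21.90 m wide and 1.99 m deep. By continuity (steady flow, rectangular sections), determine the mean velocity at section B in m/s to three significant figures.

0.777 m/s

Q = A₁V₁ = (19.38×1.86) × 0.94 = 33.88 m³/s
A₂ = 21.90 × 1.99 = 43.58 m²
V₂ = Q/A₂ = 33.88/43.58 = 0.7775 m/s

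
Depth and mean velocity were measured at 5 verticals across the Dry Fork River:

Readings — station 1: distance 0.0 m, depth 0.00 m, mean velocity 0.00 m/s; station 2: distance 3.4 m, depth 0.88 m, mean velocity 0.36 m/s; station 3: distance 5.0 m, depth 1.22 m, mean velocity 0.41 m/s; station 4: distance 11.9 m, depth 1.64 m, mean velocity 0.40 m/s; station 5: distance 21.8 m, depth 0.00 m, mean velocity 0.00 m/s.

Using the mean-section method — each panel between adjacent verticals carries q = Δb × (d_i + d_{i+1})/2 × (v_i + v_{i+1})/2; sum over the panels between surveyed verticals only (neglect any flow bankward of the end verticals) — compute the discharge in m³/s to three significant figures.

6.54 m³/s

Panel 1-2: Δb = 3.4 m, d̄ = (0.00+0.88)/2 = 0.44, v̄ = (0.00+0.36)/2 = 0.18 → q = 3.4×0.44×0.18 = 0.2693 m³/s
Panel 2-3: Δb = 1.6 m, d̄ = (0.88+1.22)/2 = 1.05, v̄ = (0.36+0.41)/2 = 0.385 → q = 1.6×1.05×0.385 = 0.6468 m³/s
Panel 3-4: Δb = 6.9 m, d̄ = (1.22+1.64)/2 = 1.43, v̄ = (0.41+0.40)/2 = 0.405 → q = 6.9×1.43×0.405 = 3.996 m³/s
Panel 4-5: Δb = 9.9 m, d̄ = (1.64+0.00)/2 = 0.82, v̄ = (0.40+0.00)/2 = 0.2 → q = 9.9×0.82×0.2 = 1.624 m³/s
Q = Σ q = 6.536 m³/s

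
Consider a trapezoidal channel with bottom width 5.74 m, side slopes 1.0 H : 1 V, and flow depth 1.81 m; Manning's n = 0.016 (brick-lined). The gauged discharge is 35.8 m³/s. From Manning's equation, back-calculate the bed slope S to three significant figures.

0.00129

A = (b + z·y)·y = (5.74 + 1.0×1.81)×1.81 = 13.67 m²
P = b + 2y√(1+z²) = 5.74 + 2×1.81×√(1+1.0²) = 10.86 m
R = A/P = 13.67/10.86 = 1.258 m
S = (Q·n / (1·A·R^(2/3)))² = (35.8×0.016 / (1×13.67×1.166))² = 0.001293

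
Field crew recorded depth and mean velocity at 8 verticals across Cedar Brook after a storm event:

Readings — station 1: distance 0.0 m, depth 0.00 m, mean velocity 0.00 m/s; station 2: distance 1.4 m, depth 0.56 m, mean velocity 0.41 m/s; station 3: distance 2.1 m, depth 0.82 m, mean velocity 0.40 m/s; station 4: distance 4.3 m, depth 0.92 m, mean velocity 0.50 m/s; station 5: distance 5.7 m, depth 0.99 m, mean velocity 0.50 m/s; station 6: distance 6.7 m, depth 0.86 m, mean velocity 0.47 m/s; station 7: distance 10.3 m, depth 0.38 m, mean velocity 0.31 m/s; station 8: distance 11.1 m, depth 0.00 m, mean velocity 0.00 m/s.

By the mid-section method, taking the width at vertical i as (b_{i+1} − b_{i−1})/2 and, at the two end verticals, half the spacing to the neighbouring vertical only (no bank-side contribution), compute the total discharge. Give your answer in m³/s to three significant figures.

w_2 = (2.1 − 0.0)/2 = 1.05 m; q_2 = 0.41 × 0.56 × 1.05 = 0.2411 m³/s
w_3 = (4.3 − 1.4)/2 = 1.45 m; q_3 = 0.40 × 0.82 × 1.45 = 0.4756 m³/s
w_4 = (5.7 − 2.1)/2 = 1.8 m; q_4 = 0.50 × 0.92 × 1.8 = 0.8280 m³/s
w_5 = (6.7 − 4.3)/2 = 1.2 m; q_5 = 0.50 × 0.99 × 1.2 = 0.5940 m³/s
w_6 = (10.3 − 5.7)/2 = 2.3 m; q_6 = 0.47 × 0.86 × 2.3 = 0.9297 m³/s
w_7 = (11.1 − 6.7)/2 = 2.2 m; q_7 = 0.31 × 0.38 × 2.2 = 0.2592 m³/s
Stations 1, 8 contribute zero (depth or velocity is 0).
Q = Σ qᵢ = 3.328 m³/s

3.33 m³/s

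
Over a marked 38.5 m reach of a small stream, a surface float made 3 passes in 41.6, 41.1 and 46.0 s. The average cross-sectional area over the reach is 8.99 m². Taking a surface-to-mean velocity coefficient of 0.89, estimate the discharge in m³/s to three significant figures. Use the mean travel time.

7.18 m³/s

t̄ = (41.6 + 41.1 + 46.0) / 3 = 42.9 s
v_surface = L / t̄ = 38.5 / 42.9 = 0.8974 m/s
v_mean = 0.89 × 0.8974 = 0.7987 m/s
Q = A × v_mean = 8.99 × 0.7987 = 7.180 m³/s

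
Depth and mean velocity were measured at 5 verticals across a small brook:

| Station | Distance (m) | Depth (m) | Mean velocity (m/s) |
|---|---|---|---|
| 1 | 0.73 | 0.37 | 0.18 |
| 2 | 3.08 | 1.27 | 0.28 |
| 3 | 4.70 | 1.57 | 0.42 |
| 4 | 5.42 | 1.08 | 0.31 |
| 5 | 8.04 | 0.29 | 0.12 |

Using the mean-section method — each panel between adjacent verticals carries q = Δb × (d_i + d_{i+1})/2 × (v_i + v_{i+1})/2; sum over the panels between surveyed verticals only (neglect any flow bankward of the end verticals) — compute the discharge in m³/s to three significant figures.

1.98 m³/s

Panel 1-2: Δb = 2.35 m, d̄ = (0.37+1.27)/2 = 0.82, v̄ = (0.18+0.28)/2 = 0.23 → q = 2.35×0.82×0.23 = 0.4432 m³/s
Panel 2-3: Δb = 1.62 m, d̄ = (1.27+1.57)/2 = 1.42, v̄ = (0.28+0.42)/2 = 0.35 → q = 1.62×1.42×0.35 = 0.8051 m³/s
Panel 3-4: Δb = 0.72 m, d̄ = (1.57+1.08)/2 = 1.325, v̄ = (0.42+0.31)/2 = 0.365 → q = 0.72×1.325×0.365 = 0.3482 m³/s
Panel 4-5: Δb = 2.62 m, d̄ = (1.08+0.29)/2 = 0.685, v̄ = (0.31+0.12)/2 = 0.215 → q = 2.62×0.685×0.215 = 0.3859 m³/s
Q = Σ q = 1.982 m³/s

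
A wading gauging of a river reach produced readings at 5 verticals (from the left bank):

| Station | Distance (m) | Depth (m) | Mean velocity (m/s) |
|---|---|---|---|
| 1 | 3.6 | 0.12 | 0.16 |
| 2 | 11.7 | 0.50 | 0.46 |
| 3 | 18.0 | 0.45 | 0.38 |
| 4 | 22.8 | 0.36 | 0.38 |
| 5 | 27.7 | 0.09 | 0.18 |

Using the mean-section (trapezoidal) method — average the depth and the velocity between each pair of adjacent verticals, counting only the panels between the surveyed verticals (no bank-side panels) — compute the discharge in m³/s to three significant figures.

Panel 1-2: Δb = 8.1 m, d̄ = (0.12+0.50)/2 = 0.31, v̄ = (0.16+0.46)/2 = 0.31 → q = 8.1×0.31×0.31 = 0.7784 m³/s
Panel 2-3: Δb = 6.3 m, d̄ = (0.50+0.45)/2 = 0.475, v̄ = (0.46+0.38)/2 = 0.42 → q = 6.3×0.475×0.42 = 1.257 m³/s
Panel 3-4: Δb = 4.8 m, d̄ = (0.45+0.36)/2 = 0.405, v̄ = (0.38+0.38)/2 = 0.38 → q = 4.8×0.405×0.38 = 0.7387 m³/s
Panel 4-5: Δb = 4.9 m, d̄ = (0.36+0.09)/2 = 0.225, v̄ = (0.38+0.18)/2 = 0.28 → q = 4.9×0.225×0.28 = 0.3087 m³/s
Q = Σ q = 3.083 m³/s

3.08 m³/s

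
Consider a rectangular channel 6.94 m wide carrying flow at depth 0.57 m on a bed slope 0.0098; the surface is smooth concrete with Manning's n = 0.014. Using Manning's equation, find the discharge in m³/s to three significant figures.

A = b·y = 6.94 × 0.57 = 3.956 m²
P = b + 2y = 6.94 + 2×0.57 = 8.080 m
R = A/P = 3.956/8.080 = 0.4896 m
Q = (1/n)·A·R^(2/3)·S^(1/2) = (1/0.014) × 3.956 × 0.4896^(2/3) × 0.0098^(1/2) = 17.38 m³/s

17.4 m³/s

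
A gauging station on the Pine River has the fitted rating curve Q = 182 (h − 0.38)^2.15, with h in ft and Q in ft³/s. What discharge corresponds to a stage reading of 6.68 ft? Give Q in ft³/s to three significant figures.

Q = 182 × (6.68 − 0.38)^2.15 = 182 × 6.3^2.15 = 9520 ft³/s

9520 ft³/s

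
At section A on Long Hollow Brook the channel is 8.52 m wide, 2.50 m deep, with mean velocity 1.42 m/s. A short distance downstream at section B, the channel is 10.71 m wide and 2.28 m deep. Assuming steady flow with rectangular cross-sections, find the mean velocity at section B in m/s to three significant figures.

1.24 m/s

Q = A₁V₁ = (8.52×2.50) × 1.42 = 30.25 m³/s
A₂ = 10.71 × 2.28 = 24.42 m²
V₂ = Q/A₂ = 30.25/24.42 = 1.239 m/s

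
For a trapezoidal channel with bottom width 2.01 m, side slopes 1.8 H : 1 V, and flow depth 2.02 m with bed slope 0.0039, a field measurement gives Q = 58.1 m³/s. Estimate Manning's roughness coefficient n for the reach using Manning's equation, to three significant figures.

0.0131

A = (b + z·y)·y = (2.01 + 1.8×2.02)×2.02 = 11.40 m²
P = b + 2y√(1+z²) = 2.01 + 2×2.02×√(1+1.8²) = 10.33 m
R = A/P = 11.40/10.33 = 1.104 m
n = (1/Q)·A·R^(2/3)·S^(1/2) = (1/58.1) × 11.40 × 1.068 × 0.06245 = 0.01310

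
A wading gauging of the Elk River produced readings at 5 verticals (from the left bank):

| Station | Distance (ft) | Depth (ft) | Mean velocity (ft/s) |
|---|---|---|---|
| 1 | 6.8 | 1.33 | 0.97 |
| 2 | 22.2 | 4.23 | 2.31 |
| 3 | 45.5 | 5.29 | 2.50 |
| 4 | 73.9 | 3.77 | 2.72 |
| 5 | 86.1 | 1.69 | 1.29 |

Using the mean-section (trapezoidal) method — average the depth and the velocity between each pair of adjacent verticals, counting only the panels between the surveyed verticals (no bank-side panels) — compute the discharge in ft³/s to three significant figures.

Panel 1-2: Δb = 15.4 ft, d̄ = (1.33+4.23)/2 = 2.78, v̄ = (0.97+2.31)/2 = 1.64 → q = 15.4×2.78×1.64 = 70.21 ft³/s
Panel 2-3: Δb = 23.3 ft, d̄ = (4.23+5.29)/2 = 4.76, v̄ = (2.31+2.50)/2 = 2.405 → q = 23.3×4.76×2.405 = 266.7 ft³/s
Panel 3-4: Δb = 28.4 ft, d̄ = (5.29+3.77)/2 = 4.53, v̄ = (2.50+2.72)/2 = 2.61 → q = 28.4×4.53×2.61 = 335.8 ft³/s
Panel 4-5: Δb = 12.2 ft, d̄ = (3.77+1.69)/2 = 2.73, v̄ = (2.72+1.29)/2 = 2.005 → q = 12.2×2.73×2.005 = 66.78 ft³/s
Q = Σ q = 739.5 ft³/s

740 ft³/s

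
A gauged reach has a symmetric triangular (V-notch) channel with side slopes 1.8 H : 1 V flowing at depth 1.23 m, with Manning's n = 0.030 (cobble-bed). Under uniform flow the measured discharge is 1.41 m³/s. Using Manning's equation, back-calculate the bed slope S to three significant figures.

0.000552

A = z·y² = 1.8×1.23² = 2.723 m²
P = 2y√(1+z²) = 2×1.23×√(1+1.8²) = 5.065 m
R = A/P = 2.723/5.065 = 0.5376 m
S = (Q·n / (1·A·R^(2/3)))² = (1.41×0.030 / (1×2.723×0.6612))² = 0.0005519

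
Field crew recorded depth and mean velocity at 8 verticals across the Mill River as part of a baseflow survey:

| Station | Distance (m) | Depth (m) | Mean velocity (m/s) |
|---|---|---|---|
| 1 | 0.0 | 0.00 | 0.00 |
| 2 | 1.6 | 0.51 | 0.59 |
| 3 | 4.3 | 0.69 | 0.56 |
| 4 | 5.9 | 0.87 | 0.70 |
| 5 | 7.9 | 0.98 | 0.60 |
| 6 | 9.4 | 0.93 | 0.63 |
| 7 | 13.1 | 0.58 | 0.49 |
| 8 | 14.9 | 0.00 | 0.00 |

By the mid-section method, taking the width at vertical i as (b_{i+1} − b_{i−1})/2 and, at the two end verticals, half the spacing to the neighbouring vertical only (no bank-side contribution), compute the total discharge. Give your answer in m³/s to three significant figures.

5.91 m³/s

w_2 = (4.3 − 0.0)/2 = 2.15 m; q_2 = 0.59 × 0.51 × 2.15 = 0.6469 m³/s
w_3 = (5.9 − 1.6)/2 = 2.15 m; q_3 = 0.56 × 0.69 × 2.15 = 0.8308 m³/s
w_4 = (7.9 − 4.3)/2 = 1.8 m; q_4 = 0.70 × 0.87 × 1.8 = 1.096 m³/s
w_5 = (9.4 − 5.9)/2 = 1.75 m; q_5 = 0.60 × 0.98 × 1.75 = 1.029 m³/s
w_6 = (13.1 − 7.9)/2 = 2.6 m; q_6 = 0.63 × 0.93 × 2.6 = 1.523 m³/s
w_7 = (14.9 − 9.4)/2 = 2.75 m; q_7 = 0.49 × 0.58 × 2.75 = 0.7816 m³/s
Stations 1, 8 contribute zero (depth or velocity is 0).
Q = Σ qᵢ = 5.908 m³/s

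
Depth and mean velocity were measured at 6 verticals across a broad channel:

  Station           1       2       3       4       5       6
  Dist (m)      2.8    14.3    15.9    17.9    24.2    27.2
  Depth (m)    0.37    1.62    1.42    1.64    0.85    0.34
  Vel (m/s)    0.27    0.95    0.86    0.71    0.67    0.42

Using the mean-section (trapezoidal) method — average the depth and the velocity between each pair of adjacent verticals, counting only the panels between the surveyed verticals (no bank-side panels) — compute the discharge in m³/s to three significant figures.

Panel 1-2: Δb = 11.5 m, d̄ = (0.37+1.62)/2 = 0.995, v̄ = (0.27+0.95)/2 = 0.61 → q = 11.5×0.995×0.61 = 6.980 m³/s
Panel 2-3: Δb = 1.6 m, d̄ = (1.62+1.42)/2 = 1.52, v̄ = (0.95+0.86)/2 = 0.905 → q = 1.6×1.52×0.905 = 2.201 m³/s
Panel 3-4: Δb = 2 m, d̄ = (1.42+1.64)/2 = 1.53, v̄ = (0.86+0.71)/2 = 0.785 → q = 2×1.53×0.785 = 2.402 m³/s
Panel 4-5: Δb = 6.3 m, d̄ = (1.64+0.85)/2 = 1.245, v̄ = (0.71+0.67)/2 = 0.69 → q = 6.3×1.245×0.69 = 5.412 m³/s
Panel 5-6: Δb = 3 m, d̄ = (0.85+0.34)/2 = 0.595, v̄ = (0.67+0.42)/2 = 0.545 → q = 3×0.595×0.545 = 0.9728 m³/s
Q = Σ q = 17.97 m³/s

18.0 m³/s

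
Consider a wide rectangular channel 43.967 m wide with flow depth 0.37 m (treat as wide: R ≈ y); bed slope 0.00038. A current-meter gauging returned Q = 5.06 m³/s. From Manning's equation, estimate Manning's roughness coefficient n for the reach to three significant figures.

A = b·y = 43.967 × 0.37 = 16.27 m²
Wide channel: R ≈ y = 0.37 m
n = (1/Q)·A·R^(2/3)·S^(1/2) = (1/5.06) × 16.27 × 0.5154 × 0.01949 = 0.03230

0.0323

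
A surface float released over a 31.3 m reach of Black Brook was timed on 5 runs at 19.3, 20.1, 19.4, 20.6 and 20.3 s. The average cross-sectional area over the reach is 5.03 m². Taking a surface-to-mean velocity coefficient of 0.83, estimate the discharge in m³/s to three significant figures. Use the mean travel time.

t̄ = (19.3 + 20.1 + 19.4 + 20.6 + 20.3) / 5 = 19.94 s
v_surface = L / t̄ = 31.3 / 19.94 = 1.570 m/s
v_mean = 0.83 × 1.570 = 1.303 m/s
Q = A × v_mean = 5.03 × 1.303 = 6.553 m³/s

6.55 m³/s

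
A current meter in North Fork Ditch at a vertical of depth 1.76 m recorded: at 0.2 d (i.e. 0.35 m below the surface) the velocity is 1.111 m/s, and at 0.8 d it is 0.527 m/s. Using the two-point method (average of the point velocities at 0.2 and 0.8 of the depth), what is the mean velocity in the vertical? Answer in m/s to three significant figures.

v̄ = (1.111 + 0.527) / 2 = 0.8190 m/s

0.819 m/s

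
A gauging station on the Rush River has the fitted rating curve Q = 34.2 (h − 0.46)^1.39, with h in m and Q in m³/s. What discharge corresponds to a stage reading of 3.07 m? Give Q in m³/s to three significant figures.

Q = 34.2 × (3.07 − 0.46)^1.39 = 34.2 × 2.61^1.39 = 129.8 m³/s

130 m³/s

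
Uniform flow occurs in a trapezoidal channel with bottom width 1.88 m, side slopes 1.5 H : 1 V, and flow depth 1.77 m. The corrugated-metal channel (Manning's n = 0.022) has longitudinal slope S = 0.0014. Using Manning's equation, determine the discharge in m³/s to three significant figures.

A = (b + z·y)·y = (1.88 + 1.5×1.77)×1.77 = 8.027 m²
P = b + 2y√(1+z²) = 1.88 + 2×1.77×√(1+1.5²) = 8.262 m
R = A/P = 8.027/8.262 = 0.9716 m
Q = (1/n)·A·R^(2/3)·S^(1/2) = (1/0.022) × 8.027 × 0.9716^(2/3) × 0.0014^(1/2) = 13.39 m³/s

13.4 m³/s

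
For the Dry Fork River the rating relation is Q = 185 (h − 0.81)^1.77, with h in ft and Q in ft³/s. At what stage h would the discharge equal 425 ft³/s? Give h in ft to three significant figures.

2.41 ft

h − h₀ = (Q/C)^(1/b) = (425/185)^(1/1.77) = 1.600 ft
h = 0.81 + 1.600 = 2.410 ft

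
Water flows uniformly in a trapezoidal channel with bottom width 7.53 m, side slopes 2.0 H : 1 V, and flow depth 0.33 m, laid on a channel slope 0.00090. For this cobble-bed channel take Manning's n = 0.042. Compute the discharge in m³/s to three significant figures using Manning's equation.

0.865 m³/s

A = (b + z·y)·y = (7.53 + 2.0×0.33)×0.33 = 2.703 m²
P = b + 2y√(1+z²) = 7.53 + 2×0.33×√(1+2.0²) = 9.006 m
R = A/P = 2.703/9.006 = 0.3001 m
Q = (1/n)·A·R^(2/3)·S^(1/2) = (1/0.042) × 2.703 × 0.3001^(2/3) × 0.00090^(1/2) = 0.8653 m³/s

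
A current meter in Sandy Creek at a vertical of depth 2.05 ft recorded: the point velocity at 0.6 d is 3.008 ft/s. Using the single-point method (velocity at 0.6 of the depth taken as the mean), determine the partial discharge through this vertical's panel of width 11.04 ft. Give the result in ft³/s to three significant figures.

68.1 ft³/s

v̄ = v₀.₆ = 3.008 ft/s
q = v̄ × d × w = 3.008 × 2.05 × 11.04 = 68.08 ft³/s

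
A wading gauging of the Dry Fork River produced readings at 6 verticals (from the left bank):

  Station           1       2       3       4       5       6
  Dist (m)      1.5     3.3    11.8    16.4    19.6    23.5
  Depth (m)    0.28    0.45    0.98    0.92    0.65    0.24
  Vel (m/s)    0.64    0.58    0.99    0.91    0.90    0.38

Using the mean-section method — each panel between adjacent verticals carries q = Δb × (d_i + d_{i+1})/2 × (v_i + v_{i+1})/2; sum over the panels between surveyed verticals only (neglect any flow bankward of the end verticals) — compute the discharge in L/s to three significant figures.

12700 L/s

Panel 1-2: Δb = 1.8 m, d̄ = (0.28+0.45)/2 = 0.365, v̄ = (0.64+0.58)/2 = 0.61 → q = 1.8×0.365×0.61 = 0.4008 m³/s
Panel 2-3: Δb = 8.5 m, d̄ = (0.45+0.98)/2 = 0.715, v̄ = (0.58+0.99)/2 = 0.785 → q = 8.5×0.715×0.785 = 4.771 m³/s
Panel 3-4: Δb = 4.6 m, d̄ = (0.98+0.92)/2 = 0.95, v̄ = (0.99+0.91)/2 = 0.95 → q = 4.6×0.95×0.95 = 4.152 m³/s
Panel 4-5: Δb = 3.2 m, d̄ = (0.92+0.65)/2 = 0.785, v̄ = (0.91+0.90)/2 = 0.905 → q = 3.2×0.785×0.905 = 2.273 m³/s
Panel 5-6: Δb = 3.9 m, d̄ = (0.65+0.24)/2 = 0.445, v̄ = (0.90+0.38)/2 = 0.64 → q = 3.9×0.445×0.64 = 1.111 m³/s
Q = Σ q = 12.71 m³/s
= 12.71 × 1000 = 12710 L/s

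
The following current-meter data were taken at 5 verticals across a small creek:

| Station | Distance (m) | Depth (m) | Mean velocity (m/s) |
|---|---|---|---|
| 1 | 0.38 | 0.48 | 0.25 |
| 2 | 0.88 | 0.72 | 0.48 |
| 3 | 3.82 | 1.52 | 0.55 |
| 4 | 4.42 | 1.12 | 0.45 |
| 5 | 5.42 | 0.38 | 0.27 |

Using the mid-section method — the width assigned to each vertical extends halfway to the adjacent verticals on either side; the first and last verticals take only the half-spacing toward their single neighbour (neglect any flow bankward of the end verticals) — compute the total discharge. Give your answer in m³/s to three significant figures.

w_1 = (0.88 − 0.38)/2 = 0.25 m; q_1 = 0.25 × 0.48 × 0.25 = 0.03000 m³/s
w_2 = (3.82 − 0.38)/2 = 1.72 m; q_2 = 0.48 × 0.72 × 1.72 = 0.5944 m³/s
w_3 = (4.42 − 0.88)/2 = 1.77 m; q_3 = 0.55 × 1.52 × 1.77 = 1.480 m³/s
w_4 = (5.42 − 3.82)/2 = 0.8 m; q_4 = 0.45 × 1.12 × 0.8 = 0.4032 m³/s
w_5 = (5.42 − 4.42)/2 = 0.5 m; q_5 = 0.27 × 0.38 × 0.5 = 0.05130 m³/s
Q = Σ qᵢ = 2.559 m³/s

2.56 m³/s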